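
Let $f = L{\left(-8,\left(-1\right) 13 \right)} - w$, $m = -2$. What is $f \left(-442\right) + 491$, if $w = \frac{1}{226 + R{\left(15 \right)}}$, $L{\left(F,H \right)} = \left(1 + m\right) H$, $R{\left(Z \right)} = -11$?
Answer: $- \frac{1129383}{215} \approx -5252.9$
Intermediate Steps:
$L{\left(F,H \right)} = - H$ ($L{\left(F,H \right)} = \left(1 - 2\right) H = - H$)
$w = \frac{1}{215}$ ($w = \frac{1}{226 - 11} = \frac{1}{215} \approx 0.0046512$)
$f = \frac{2794}{215}$ ($f = - \left(-1\right) 13 - \frac{1}{215} = \left(-1\right) \left(-13\right) - \frac{1}{215} = 13 - \frac{1}{215} = \frac{2794}{215} \approx 12.995$)
$f \left(-442\right) + 491 = \frac{2794}{215} \left(-442\right) + 491 = - \frac{1234948}{215} + 491 = - \frac{1129383}{215}$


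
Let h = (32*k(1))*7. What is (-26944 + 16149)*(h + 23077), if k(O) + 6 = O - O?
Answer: -234607735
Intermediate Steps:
k(O) = -6 (k(O) = -6 + (O - O) = -6 + 0 = -6)
h = -1344 (h = (32*(-6))*7 = -192*7 = -1344)
(-26944 + 16149)*(h + 23077) = (-26944 + 16149)*(-1344 + 23077) = -10795*21733 = -234607735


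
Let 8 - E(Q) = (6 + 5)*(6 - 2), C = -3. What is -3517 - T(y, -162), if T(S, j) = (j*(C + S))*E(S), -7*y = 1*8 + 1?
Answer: 150341/7 ≈ 21477.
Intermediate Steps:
E(Q) = -36 (E(Q) = 8 - (6 + 5)*(6 - 2) = 8 - 11*4 = 8 - 1*44 = 8 - 44 = -36)
y = -9/7 (y = -(1*8 + 1)/7 = -(8 + 1)/7 = -1/7*9 = -9/7 ≈ -1.2857)
T(S, j) = -36*j*(-3 + S) (T(S, j) = (j*(-3 + S))*(-36) = -36*j*(-3 + S))
-3517 - T(y, -162) = -3517 - 36*(-162)*(3 - 1*(-9/7)) = -3517 - 36*(-162)*(3 + 9/7) = -3517 - 36*(-162)*30/7 = -3517 - 1*(-174960/7) = -3517 + 174960/7 = 150341/7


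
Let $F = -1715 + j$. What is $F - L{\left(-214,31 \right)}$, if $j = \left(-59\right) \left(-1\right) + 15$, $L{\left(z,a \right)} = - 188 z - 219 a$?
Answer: $-35084$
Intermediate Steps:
$L{\left(z,a \right)} = - 219 a - 188 z$
$j = 74$ ($j = 59 + 15 = 74$)
$F = -1641$ ($F = -1715 + 74 = -1641$)
$F - L{\left(-214,31 \right)} = -1641 - \left(\left(-219\right) 31 - -40232\right) = -1641 - \left(-6789 + 40232\right) = -1641 - 33443 = -35084$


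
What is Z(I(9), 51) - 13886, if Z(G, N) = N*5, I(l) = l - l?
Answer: -13631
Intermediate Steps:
I(l) = 0
Z(G, N) = 5*N
Z(I(9), 51) - 13886 = 5*51 - 13886 = 255 - 13886 = -13631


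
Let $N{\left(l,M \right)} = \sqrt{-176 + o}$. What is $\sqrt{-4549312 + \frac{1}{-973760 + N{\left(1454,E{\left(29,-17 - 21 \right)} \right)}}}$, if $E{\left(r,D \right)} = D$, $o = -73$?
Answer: $\sqrt{\frac{4429938053121 - 4549312 i \sqrt{249}}{-973760 + i \sqrt{249}}} \approx 2132.9 i$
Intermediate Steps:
$N{\left(l,M \right)} = i \sqrt{249}$ ($N{\left(l,M \right)} = \sqrt{-176 - 73} = \sqrt{-249} = i \sqrt{249}$)
$\sqrt{-4549312 + \frac{1}{-973760 + N{\left(1454,E{\left(29,-17 - 21 \right)} \right)}}} = \sqrt{-4549312 + \frac{1}{-973760 + i \sqrt{249}}}$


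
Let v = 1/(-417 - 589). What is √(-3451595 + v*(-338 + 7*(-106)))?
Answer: I*√873284327735/503 ≈ 1857.8*I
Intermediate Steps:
v = -1/1006 (v = 1/(-1006) = -1/1006 ≈ -0.00099404)
√(-3451595 + v*(-338 + 7*(-106))) = √(-3451595 - (-338 + 7*(-106))/1006) = √(-3451595 - (-338 - 742)/1006) = √(-3451595 - 1/1006*(-1080)) = √(-3451595 + 540/503) = √(-1736151745/503) = I*√873284327735/503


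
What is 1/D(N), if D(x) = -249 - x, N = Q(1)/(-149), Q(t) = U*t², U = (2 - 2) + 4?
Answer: -149/37097 ≈ -0.0040165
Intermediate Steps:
U = 4 (U = 0 + 4 = 4)
Q(t) = 4*t²
N = -4/149 (N = (4*1²)/(-149) = (4*1)*(-1/149) = 4*(-1/149) = -4/149 ≈ -0.026846)
1/D(N) = 1/(-249 - 1*(-4/149)) = 1/(-249 + 4/149) = 1/(-37097/149) = -149/37097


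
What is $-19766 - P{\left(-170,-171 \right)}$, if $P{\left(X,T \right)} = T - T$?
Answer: $-19766$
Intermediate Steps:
$P{\left(X,T \right)} = 0$
$-19766 - P{\left(-170,-171 \right)} = -19766 - 0 = -19766 + 0 = -19766$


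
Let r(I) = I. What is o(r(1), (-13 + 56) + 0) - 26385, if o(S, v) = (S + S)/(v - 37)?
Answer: -79154/3 ≈ -26385.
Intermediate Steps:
o(S, v) = 2*S/(-37 + v) (o(S, v) = (2*S)/(-37 + v) = 2*S/(-37 + v))
o(r(1), (-13 + 56) + 0) - 26385 = 2*1/(-37 + ((-13 + 56) + 0)) - 26385 = 2*1/(-37 + (43 + 0)) - 26385 = 2*1/(-37 + 43) - 26385 = 2*1/6 - 26385 = 2*1*(⅙) - 26385 = ⅓ - 26385 = -79154/3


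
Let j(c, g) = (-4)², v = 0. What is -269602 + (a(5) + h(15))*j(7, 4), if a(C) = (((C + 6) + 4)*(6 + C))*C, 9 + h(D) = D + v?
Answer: -256306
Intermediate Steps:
j(c, g) = 16
h(D) = -9 + D (h(D) = -9 + (D + 0) = -9 + D)
a(C) = C*(6 + C)*(10 + C) (a(C) = (((6 + C) + 4)*(6 + C))*C = ((10 + C)*(6 + C))*C = ((6 + C)*(10 + C))*C = C*(6 + C)*(10 + C))
-269602 + (a(5) + h(15))*j(7, 4) = -269602 + (5*(60 + 5² + 16*5) + (-9 + 15))*16 = -269602 + (5*(60 + 25 + 80) + 6)*16 = -269602 + (5*165 + 6)*16 = -269602 + (825 + 6)*16 = -269602 + 831*16 = -269602 + 13296 = -256306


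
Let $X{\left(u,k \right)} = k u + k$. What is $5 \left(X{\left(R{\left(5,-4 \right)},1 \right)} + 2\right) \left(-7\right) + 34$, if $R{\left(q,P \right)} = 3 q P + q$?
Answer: $1854$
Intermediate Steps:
$R{\left(q,P \right)} = q + 3 P q$ ($R{\left(q,P \right)} = 3 P q + q = q + 3 P q$)
$X{\left(u,k \right)} = k + k u$
$5 \left(X{\left(R{\left(5,-4 \right)},1 \right)} + 2\right) \left(-7\right) + 34 = 5 \left(1 \left(1 + 5 \left(1 + 3 \left(-4\right)\right)\right) + 2\right) \left(-7\right) + 34 = 5 \left(1 \left(1 + 5 \left(1 - 12\right)\right) + 2\right) \left(-7\right) + 34 = 5 \left(1 \left(1 + 5 \left(-11\right)\right) + 2\right) \left(-7\right) + 34 = 5 \left(1 \left(1 - 55\right) + 2\right) \left(-7\right) + 34 = 5 \left(1 \left(-54\right) + 2\right) \left(-7\right) + 34 = 5 \left(-54 + 2\right) \left(-7\right) + 34 = 5 \left(-52\right) \left(-7\right) + 34 = \left(-260\right) \left(-7\right) + 34 = 1820 + 34 = 1854$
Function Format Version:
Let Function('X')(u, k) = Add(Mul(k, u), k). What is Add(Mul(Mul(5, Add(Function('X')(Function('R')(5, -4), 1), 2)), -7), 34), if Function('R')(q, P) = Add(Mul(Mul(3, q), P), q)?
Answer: 1854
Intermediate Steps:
Function('R')(q, P) = Add(q, Mul(3, P, q)) (Function('R')(q, P) = Add(Mul(3, P, q), q) = Add(q, Mul(3, P, q)))
Function('X')(u, k) = Add(k, Mul(k, u))
Add(Mul(Mul(5, Add(Function('X')(Function('R')(5, -4), 1), 2)), -7), 34) = Add(Mul(Mul(5, Add(Mul(1, Add(1, Mul(5, Add(1, Mul(3, -4))))), 2)), -7), 34) = Add(Mul(Mul(5, Add(Mul(1, Add(1, Mul(5, Add(1, -12)))), 2)), -7), 34) = Add(Mul(Mul(5, Add(Mul(1, Add(1, Mul(5, -11))), 2)), -7), 34) = Add(Mul(Mul(5, Add(Mul(1, Add(1, -55)), 2)), -7), 34) = Add(Mul(Mul(5, Add(Mul(1, -54), 2)), -7), 34) = Add(Mul(Mul(5, Add(-54, 2)), -7), 34) = Add(Mul(Mul(5, -52), -7), 34) = Add(Mul(-260, -7), 34) = Add(1820, 34) = 1854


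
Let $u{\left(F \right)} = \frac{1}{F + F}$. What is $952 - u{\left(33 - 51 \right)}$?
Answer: $\frac{34273}{36} \approx 952.03$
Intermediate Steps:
$u{\left(F \right)} = \frac{1}{2 F}$
$952 - u{\left(33 - 51 \right)} = 952 - \frac{1}{2 \left(33 - 51\right)} = 952 - \frac{1}{2 \left(-18\right)} = 952 - \frac{1}{2} \left(- \frac{1}{18}\right) = 952 - - \frac{1}{36} = 952 + \frac{1}{36} = \frac{34273}{36}$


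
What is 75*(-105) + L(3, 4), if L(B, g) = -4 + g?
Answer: -7875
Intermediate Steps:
75*(-105) + L(3, 4) = 75*(-105) + (-4 + 4) = -7875 + 0 = -7875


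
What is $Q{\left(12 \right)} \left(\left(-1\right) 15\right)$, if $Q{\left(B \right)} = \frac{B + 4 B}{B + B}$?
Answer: $- \frac{75}{2} \approx -37.5$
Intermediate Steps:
$Q{\left(B \right)} = \frac{5}{2}$ ($Q{\left(B \right)} = \frac{5 B}{2 B} = 5 B \frac{1}{2 B} = \frac{5}{2}$)
$Q{\left(12 \right)} \left(\left(-1\right) 15\right) = \frac{5 \left(\left(-1\right) 15\right)}{2} = \frac{5}{2} \left(-15\right) = - \frac{75}{2}$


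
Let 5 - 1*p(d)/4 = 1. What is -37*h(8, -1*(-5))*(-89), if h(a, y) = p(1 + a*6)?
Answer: 52688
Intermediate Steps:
p(d) = 16 (p(d) = 20 - 4*1 = 20 - 4 = 16)
h(a, y) = 16
-37*h(8, -1*(-5))*(-89) = -37*16*(-89) = -592*(-89) = 52688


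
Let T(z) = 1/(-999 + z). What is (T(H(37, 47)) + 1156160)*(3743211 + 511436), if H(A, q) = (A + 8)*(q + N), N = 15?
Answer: 8810023346110967/1791 ≈ 4.9191e+12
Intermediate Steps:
H(A, q) = (8 + A)*(15 + q) (H(A, q) = (A + 8)*(q + 15) = (8 + A)*(15 + q))
(T(H(37, 47)) + 1156160)*(3743211 + 511436) = (1/(-999 + (120 + 8*47 + 15*37 + 37*47)) + 1156160)*(3743211 + 511436) = (1/(-999 + (120 + 376 + 555 + 1739)) + 1156160)*4254647 = (1/(-999 + 2790) + 1156160)*4254647 = (1/1791 + 1156160)*4254647 = (2070682561/1791)*4254647 = 8810023346110967/1791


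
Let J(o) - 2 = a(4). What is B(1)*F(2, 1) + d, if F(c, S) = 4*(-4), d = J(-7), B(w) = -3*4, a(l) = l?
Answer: 198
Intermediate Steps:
J(o) = 6 (J(o) = 2 + 4 = 6)
B(w) = -12
d = 6
F(c, S) = -16
B(1)*F(2, 1) + d = -12*(-16) + 6 = 192 + 6 = 198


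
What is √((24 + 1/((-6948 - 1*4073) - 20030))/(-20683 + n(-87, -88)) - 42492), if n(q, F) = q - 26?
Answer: I*√4429533527571827655795/322868298 ≈ 206.14*I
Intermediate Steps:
n(q, F) = -26 + q
√((24 + 1/((-6948 - 1*4073) - 20030))/(-20683 + n(-87, -88)) - 42492) = √((24 + 1/((-6948 - 1*4073) - 20030))/(-20683 + (-26 - 87)) - 42492) = √((24 + 1/((-6948 - 4073) - 20030))/(-20683 - 113) - 42492) = √((24 + 1/(-11021 - 20030))/(-20796) - 42492) = √((24 + 1/(-31051))*(-1/20796) - 42492) = √((24 - 1/31051)*(-1/20796) - 42492) = √((745223/31051)*(-1/20796) - 42492) = √(-745223/645736596 - 42492) = √(-27438640182455/645736596) = I*√4429533527571827655795/322868298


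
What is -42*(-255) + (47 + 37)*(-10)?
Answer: 9870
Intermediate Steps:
-42*(-255) + (47 + 37)*(-10) = 10710 + 84*(-10) = 10710 - 840 = 9870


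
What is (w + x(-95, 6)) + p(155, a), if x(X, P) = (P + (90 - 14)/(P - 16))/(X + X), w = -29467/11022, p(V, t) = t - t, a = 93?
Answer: -13952737/5235450 ≈ -2.6651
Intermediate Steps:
p(V, t) = 0
w = -29467/11022 (w = -29467*1/11022 = -29467/11022 ≈ -2.6735)
x(X, P) = (P + 76/(-16 + P))/(2*X) (x(X, P) = (P + 76/(-16 + P))/((2*X)) = (P + 76/(-16 + P))*(1/(2*X)) = (P + 76/(-16 + P))/(2*X))
(w + x(-95, 6)) + p(155, a) = (-29467/11022 + (½)*(76 + 6² - 16*6)/(-95*(-16 + 6))) + 0 = (-29467/11022 + (½)*(-1/95)*(76 + 36 - 96)/(-10)) + 0 = (-29467/11022 + (½)*(-1/95)*(-⅒)*16) + 0 = (-29467/11022 + 4/475) + 0 = -13952737/5235450 + 0 = -13952737/5235450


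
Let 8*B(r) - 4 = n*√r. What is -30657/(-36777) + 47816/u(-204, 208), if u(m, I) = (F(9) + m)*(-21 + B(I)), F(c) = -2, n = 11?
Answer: 6036726565/34092279 + 131494*√13/2781 ≈ 347.55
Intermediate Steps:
B(r) = ½ + 11*√r/8 (B(r) = ½ + (11*√r)/8 = ½ + 11*√r/8)
u(m, I) = (-2 + m)*(-41/2 + 11*√I/8) (u(m, I) = (-2 + m)*(-21 + (½ + 11*√I/8)) = (-2 + m)*(-41/2 + 11*√I/8))
-30657/(-36777) + 47816/u(-204, 208) = -30657/(-36777) + 47816/(41 - 41/2*(-204) - 11*√13 + (11/8)*(-204)*√208) = -30657*(-1/36777) + 47816/(41 + 4182 - 11*√13 + (11/8)*(-204)*(4*√13)) = 10219/12259 + 47816/(41 + 4182 - 11*√13 - 1122*√13) = 10219/12259 + 47816/(4223 - 1133*√13)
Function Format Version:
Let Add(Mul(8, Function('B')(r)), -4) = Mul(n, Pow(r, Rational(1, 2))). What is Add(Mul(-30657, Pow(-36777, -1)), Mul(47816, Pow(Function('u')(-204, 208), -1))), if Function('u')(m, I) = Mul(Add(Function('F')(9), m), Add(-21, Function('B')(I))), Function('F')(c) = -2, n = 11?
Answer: Add(Rational(6036726565, 34092279), Mul(Rational(131494, 2781), Pow(13, Rational(1, 2)))) ≈ 347.55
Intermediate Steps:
Function('B')(r) = Add(Rational(1, 2), Mul(Rational(11, 8), Pow(r, Rational(1, 2)))) (Function('B')(r) = Add(Rational(1, 2), Mul(Rational(1, 8), Mul(11, Pow(r, Rational(1, 2))))) = Add(Rational(1, 2), Mul(Rational(11, 8), Pow(r, Rational(1, 2)))))
Function('u')(m, I) = Mul(Add(-2, m), Add(Rational(-41, 2), Mul(Rational(11, 8), Pow(I, Rational(1, 2))))) (Function('u')(m, I) = Mul(Add(-2, m), Add(-21, Add(Rational(1, 2), Mul(Rational(11, 8), Pow(I, Rational(1, 2)))))) = Mul(Add(-2, m), Add(Rational(-41, 2), Mul(Rational(11, 8), Pow(I, Rational(1, 2))))))
Add(Mul(-30657, Pow(-36777, -1)), Mul(47816, Pow(Function('u')(-204, 208), -1))) = Add(Mul(-30657, Pow(-36777, -1)), Mul(47816, Pow(Add(41, Mul(Rational(-41, 2), -204), Mul(Rational(-11, 4), Pow(208, Rational(1, 2))), Mul(Rational(11, 8), -204, Pow(208, Rational(1, 2)))), -1))) = Add(Mul(-30657, Rational(-1, 36777)), Mul(47816, Pow(Add(41, 4182, Mul(Rational(-11, 4), Mul(4, Pow(13, Rational(1, 2)))), Mul(Rational(11, 8), -204, Mul(4, Pow(13, Rational(1, 2))))), -1))) = Add(Rational(10219, 12259), Mul(47816, Pow(Add(41, 4182, Mul(-11, Pow(13, Rational(1, 2))), Mul(-1122, Pow(13, Rational(1, 2)))), -1))) = Add(Rational(10219, 12259), Mul(47816, Pow(Add(4223, Mul(-1133, Pow(13, Rational(1, 2)))), -1)))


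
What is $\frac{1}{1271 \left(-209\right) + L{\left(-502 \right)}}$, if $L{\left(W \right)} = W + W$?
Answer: $- \frac{1}{266643} \approx -3.7503 \cdot 10^{-6}$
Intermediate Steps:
$L{\left(W \right)} = 2 W$
$\frac{1}{1271 \left(-209\right) + L{\left(-502 \right)}} = \frac{1}{1271 \left(-209\right) + 2 \left(-502\right)} = \frac{1}{-265639 - 1004} = \frac{1}{-266643} = - \frac{1}{266643}$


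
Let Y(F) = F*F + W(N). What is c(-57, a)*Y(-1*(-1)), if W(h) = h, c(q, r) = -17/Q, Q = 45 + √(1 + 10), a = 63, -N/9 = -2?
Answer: -765/106 + 17*√11/106 ≈ -6.6851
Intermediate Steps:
N = 18 (N = -9*(-2) = 18)
Q = 45 + √11 ≈ 48.317
c(q, r) = -17/(45 + √11)
Y(F) = 18 + F² (Y(F) = F*F + 18 = F² + 18 = 18 + F²)
c(-57, a)*Y(-1*(-1)) = (-765/2014 + 17*√11/2014)*(18 + (-1*(-1))²) = (-765/2014 + 17*√11/2014)*(18 + 1²) = (-765/2014 + 17*√11/2014)*(18 + 1) = (-765/2014 + 17*√11/2014)*19 = -765/106 + 17*√11/106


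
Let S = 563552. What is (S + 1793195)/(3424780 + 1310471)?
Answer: 2356747/4735251 ≈ 0.49770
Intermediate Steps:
(S + 1793195)/(3424780 + 1310471) = (563552 + 1793195)/(3424780 + 1310471) = 2356747/4735251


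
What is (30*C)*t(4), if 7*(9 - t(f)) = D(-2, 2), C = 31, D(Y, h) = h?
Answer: 56730/7 ≈ 8104.3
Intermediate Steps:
t(f) = 61/7 (t(f) = 9 - 1/7*2 = 9 - 2/7 = 61/7)
(30*C)*t(4) = (30*31)*(61/7) = 930*(61/7) = 56730/7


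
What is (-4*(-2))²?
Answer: 64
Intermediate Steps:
(-4*(-2))² = 8² = 64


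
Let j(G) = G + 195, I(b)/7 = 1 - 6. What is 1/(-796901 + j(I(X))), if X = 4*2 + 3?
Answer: -1/796741 ≈ -1.2551e-6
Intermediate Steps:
X = 11 (X = 8 + 3 = 11)
I(b) = -35 (I(b) = 7*(1 - 6) = 7*(-5) = -35)
j(G) = 195 + G
1/(-796901 + j(I(X))) = 1/(-796901 + (195 - 35)) = 1/(-796901 + 160) = 1/(-796741) = -1/796741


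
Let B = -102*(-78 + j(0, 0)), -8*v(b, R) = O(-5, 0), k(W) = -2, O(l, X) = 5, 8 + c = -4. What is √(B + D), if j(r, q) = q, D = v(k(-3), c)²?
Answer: √509209/8 ≈ 89.199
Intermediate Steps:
c = -12 (c = -8 - 4 = -12)
v(b, R) = -5/8 (v(b, R) = -⅛*5 = -5/8)
D = 25/64 (D = (-5/8)² = 25/64 ≈ 0.39063)
B = 7956 (B = -102*(-78 + 0) = -102*(-78) = 7956)
√(B + D) = √(7956 + 25/64) = √(509209/64) = √509209/8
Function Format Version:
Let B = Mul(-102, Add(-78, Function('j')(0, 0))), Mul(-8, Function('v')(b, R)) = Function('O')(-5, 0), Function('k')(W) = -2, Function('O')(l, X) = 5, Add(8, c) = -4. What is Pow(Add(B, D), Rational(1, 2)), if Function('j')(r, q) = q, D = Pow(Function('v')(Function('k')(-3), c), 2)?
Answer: Mul(Rational(1, 8), Pow(509209, Rational(1, 2))) ≈ 89.199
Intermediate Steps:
c = -12 (c = Add(-8, -4) = -12)
Function('v')(b, R) = Rational(-5, 8) (Function('v')(b, R) = Mul(Rational(-1, 8), 5) = Rational(-5, 8))
D = Rational(25, 64) (D = Pow(Rational(-5, 8), 2) = Rational(25, 64) ≈ 0.39063)
B = 7956 (B = Mul(-102, Add(-78, 0)) = Mul(-102, -78) = 7956)
Pow(Add(B, D), Rational(1, 2)) = Pow(Add(7956, Rational(25, 64)), Rational(1, 2)) = Pow(Rational(509209, 64), Rational(1, 2)) = Mul(Rational(1, 8), Pow(509209, Rational(1, 2)))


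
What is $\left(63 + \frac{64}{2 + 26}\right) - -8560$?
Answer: $\frac{60377}{7} \approx 8625.3$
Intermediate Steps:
$\left(63 + \frac{64}{2 + 26}\right) - -8560 = \left(63 + \frac{64}{28}\right) + 8560 = \left(63 + 64 \cdot \frac{1}{28}\right) + 8560 = \left(63 + \frac{16}{7}\right) + 8560 = \frac{457}{7} + 8560 = \frac{60377}{7}$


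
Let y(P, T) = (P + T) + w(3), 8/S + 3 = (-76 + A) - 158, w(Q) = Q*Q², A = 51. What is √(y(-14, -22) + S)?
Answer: 29*I*√93/93 ≈ 3.0072*I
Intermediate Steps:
w(Q) = Q³
S = -4/93 (S = 8/(-3 + ((-76 + 51) - 158)) = 8/(-3 + (-25 - 158)) = 8/(-3 - 183) = 8/(-186) = 8*(-1/186) = -4/93 ≈ -0.043011)
y(P, T) = 27 + P + T (y(P, T) = (P + T) + 3³ = (P + T) + 27 = 27 + P + T)
√(y(-14, -22) + S) = √((27 - 14 - 22) - 4/93) = √(-9 - 4/93) = √(-841/93) = 29*I*√93/93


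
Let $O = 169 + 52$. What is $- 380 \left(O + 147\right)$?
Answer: $-139840$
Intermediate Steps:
$O = 221$
$- 380 \left(O + 147\right) = - 380 \left(221 + 147\right) = \left(-380\right) 368 = -139840$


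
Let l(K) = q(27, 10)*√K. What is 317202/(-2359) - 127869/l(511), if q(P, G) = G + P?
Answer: -317202/2359 - 18267*√511/2701 ≈ -287.35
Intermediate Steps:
l(K) = 37*√K (l(K) = (10 + 27)*√K = 37*√K)
317202/(-2359) - 127869/l(511) = 317202/(-2359) - 127869*√511/18907 = 317202*(-1/2359) - 18267*√511/2701 = -317202/2359 - 18267*√511/2701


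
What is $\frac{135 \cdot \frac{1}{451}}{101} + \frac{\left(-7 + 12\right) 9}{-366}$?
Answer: $- \frac{666795}{5557222} \approx -0.11999$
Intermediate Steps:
$\frac{135 \cdot \frac{1}{451}}{101} + \frac{\left(-7 + 12\right) 9}{-366} = 135 \cdot \frac{1}{451} \cdot \frac{1}{101} + 5 \cdot 9 \left(- \frac{1}{366}\right) = \frac{135}{451} \cdot \frac{1}{101} + 45 \left(- \frac{1}{366}\right) = \frac{135}{45551} - \frac{15}{122} = - \frac{666795}{5557222}$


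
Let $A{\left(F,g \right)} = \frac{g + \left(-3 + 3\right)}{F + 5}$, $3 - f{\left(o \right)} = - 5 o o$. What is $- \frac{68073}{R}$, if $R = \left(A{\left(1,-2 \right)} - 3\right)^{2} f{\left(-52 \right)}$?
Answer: $- \frac{612657}{1352300} \approx -0.45305$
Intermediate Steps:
$f{\left(o \right)} = 3 + 5 o^{2}$ ($f{\left(o \right)} = 3 - - 5 o o = 3 - - 5 o^{2} = 3 + 5 o^{2}$)
$A{\left(F,g \right)} = \frac{g}{5 + F}$ ($A{\left(F,g \right)} = \frac{g + 0}{5 + F} = \frac{g}{5 + F}$)
$R = \frac{1352300}{9}$ ($R = \left(- \frac{2}{5 + 1} - 3\right)^{2} \left(3 + 5 \left(-52\right)^{2}\right) = \left(- \frac{2}{6} - 3\right)^{2} \left(3 + 5 \cdot 2704\right) = \left(\left(-2\right) \frac{1}{6} - 3\right)^{2} \left(3 + 13520\right) = \left(- \frac{1}{3} - 3\right)^{2} \cdot 13523 = \left(- \frac{10}{3}\right)^{2} \cdot 13523 = \frac{100}{9} \cdot 13523 = \frac{1352300}{9} \approx 1.5026 \cdot 10^{5}$)
$- \frac{68073}{R} = - \frac{68073}{\frac{1352300}{9}} = \left(-68073\right) \frac{9}{1352300} = - \frac{612657}{1352300}$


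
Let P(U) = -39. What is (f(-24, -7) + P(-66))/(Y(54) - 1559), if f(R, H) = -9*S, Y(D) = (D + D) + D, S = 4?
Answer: 75/1397 ≈ 0.053686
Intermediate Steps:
Y(D) = 3*D (Y(D) = 2*D + D = 3*D)
f(R, H) = -36 (f(R, H) = -9*4 = -36)
(f(-24, -7) + P(-66))/(Y(54) - 1559) = (-36 - 39)/(3*54 - 1559) = -75/(162 - 1559) = -75/(-1397) = -75*(-1/1397) = 75/1397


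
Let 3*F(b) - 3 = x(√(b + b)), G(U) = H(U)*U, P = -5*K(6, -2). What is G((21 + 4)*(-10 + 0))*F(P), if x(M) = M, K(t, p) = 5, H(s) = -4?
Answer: 1000 + 5000*I*√2/3 ≈ 1000.0 + 2357.0*I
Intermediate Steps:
P = -25 (P = -5*5 = -25)
G(U) = -4*U
F(b) = 1 + √2*√b/3 (F(b) = 1 + √(b + b)/3 = 1 + √(2*b)/3 = 1 + (√2*√b)/3 = 1 + √2*√b/3)
G((21 + 4)*(-10 + 0))*F(P) = (-4*(21 + 4)*(-10 + 0))*(1 + √2*√(-25)/3) = (-100*(-10))*(1 + √2*(5*I)/3) = (-4*(-250))*(1 + 5*I*√2/3) = 1000*(1 + 5*I*√2/3) = 1000 + 5000*I*√2/3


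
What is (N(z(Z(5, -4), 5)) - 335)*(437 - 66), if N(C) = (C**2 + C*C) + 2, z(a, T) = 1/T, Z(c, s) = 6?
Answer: -3087833/25 ≈ -1.2351e+5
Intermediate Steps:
N(C) = 2 + 2*C**2 (N(C) = (C**2 + C**2) + 2 = 2*C**2 + 2 = 2 + 2*C**2)
(N(z(Z(5, -4), 5)) - 335)*(437 - 66) = ((2 + 2*(1/5)**2) - 335)*(437 - 66) = ((2 + 2*(1/5)**2) - 335)*371 = ((2 + 2*(1/25)) - 335)*371 = ((2 + 2/25) - 335)*371 = (52/25 - 335)*371 = -8323/25*371 = -3087833/25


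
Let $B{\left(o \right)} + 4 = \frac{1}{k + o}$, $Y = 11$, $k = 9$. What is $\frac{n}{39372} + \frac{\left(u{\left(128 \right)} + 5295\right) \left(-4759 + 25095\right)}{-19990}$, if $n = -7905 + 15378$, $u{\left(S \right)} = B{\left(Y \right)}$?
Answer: $- \frac{3530191904043}{655871900} \approx -5382.4$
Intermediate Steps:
$B{\left(o \right)} = -4 + \frac{1}{9 + o}$
$u{\left(S \right)} = - \frac{79}{20}$ ($u{\left(S \right)} = \frac{-35 - 44}{9 + 11} = \frac{-35 - 44}{20} = \frac{1}{20} \left(-79\right) = - \frac{79}{20}$)
$n = 7473$
$\frac{n}{39372} + \frac{\left(u{\left(128 \right)} + 5295\right) \left(-4759 + 25095\right)}{-19990} = \frac{7473}{39372} + \frac{\left(- \frac{79}{20} + 5295\right) \left(-4759 + 25095\right)}{-19990} = 7473 \cdot \frac{1}{39372} + \frac{105821}{20} \cdot 20336 \left(- \frac{1}{19990}\right) = \frac{2491}{13124} + \frac{537993964}{5} \left(- \frac{1}{19990}\right) = \frac{2491}{13124} - \frac{268996982}{49975} = - \frac{3530191904043}{655871900}$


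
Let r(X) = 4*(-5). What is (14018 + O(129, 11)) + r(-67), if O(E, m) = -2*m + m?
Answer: 13987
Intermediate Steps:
O(E, m) = -m
r(X) = -20
(14018 + O(129, 11)) + r(-67) = (14018 - 1*11) - 20 = (14018 - 11) - 20 = 14007 - 20 = 13987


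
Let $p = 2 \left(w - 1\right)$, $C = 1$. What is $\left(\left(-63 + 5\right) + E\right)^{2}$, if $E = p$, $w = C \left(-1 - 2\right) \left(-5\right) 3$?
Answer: $900$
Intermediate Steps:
$w = 45$ ($w = 1 \left(-1 - 2\right) \left(-5\right) 3 = 1 \left(-3\right) \left(-5\right) 3 = \left(-3\right) \left(-5\right) 3 = 15 \cdot 3 = 45$)
$p = 88$ ($p = 2 \left(45 - 1\right) = 2 \cdot 44 = 88$)
$E = 88$
$\left(\left(-63 + 5\right) + E\right)^{2} = \left(\left(-63 + 5\right) + 88\right)^{2} = \left(-58 + 88\right)^{2} = 30^{2} = 900$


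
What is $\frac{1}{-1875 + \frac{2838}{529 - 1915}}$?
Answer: $- \frac{21}{39418} \approx -0.00053275$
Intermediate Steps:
$\frac{1}{-1875 + \frac{2838}{529 - 1915}} = \frac{1}{-1875 + \frac{2838}{-1386}} = \frac{1}{-1875 + 2838 \left(- \frac{1}{1386}\right)} = \frac{1}{-1875 - \frac{43}{21}} = \frac{1}{- \frac{39418}{21}} = - \frac{21}{39418}$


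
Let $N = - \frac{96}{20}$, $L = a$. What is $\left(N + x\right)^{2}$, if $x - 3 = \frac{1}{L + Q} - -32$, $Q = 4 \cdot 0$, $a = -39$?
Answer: $\frac{34621456}{38025} \approx 910.49$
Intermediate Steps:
$L = -39$
$Q = 0$
$N = - \frac{24}{5}$ ($N = \left(-96\right) \frac{1}{20} = - \frac{24}{5} \approx -4.8$)
$x = \frac{1364}{39}$ ($x = 3 + \left(\frac{1}{-39 + 0} - -32\right) = 3 + \left(\frac{1}{-39} + 32\right) = 3 + \left(- \frac{1}{39} + 32\right) = 3 + \frac{1247}{39} = \frac{1364}{39} \approx 34.974$)
$\left(N + x\right)^{2} = \left(- \frac{24}{5} + \frac{1364}{39}\right)^{2} = \left(\frac{5884}{195}\right)^{2} = \frac{34621456}{38025}$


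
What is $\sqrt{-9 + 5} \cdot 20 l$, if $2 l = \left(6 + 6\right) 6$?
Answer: $1440 i \approx 1440.0 i$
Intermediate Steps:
$l = 36$ ($l = \frac{\left(6 + 6\right) 6}{2} = \frac{12 \cdot 6}{2} = \frac{1}{2} \cdot 72 = 36$)
$\sqrt{-9 + 5} \cdot 20 l = \sqrt{-9 + 5} \cdot 20 \cdot 36 = \sqrt{-4} \cdot 20 \cdot 36 = 2 i 20 \cdot 36 = 40 i 36 = 1440 i$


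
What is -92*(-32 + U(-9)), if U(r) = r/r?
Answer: 2852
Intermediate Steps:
U(r) = 1
-92*(-32 + U(-9)) = -92*(-32 + 1) = -92*(-31) = 2852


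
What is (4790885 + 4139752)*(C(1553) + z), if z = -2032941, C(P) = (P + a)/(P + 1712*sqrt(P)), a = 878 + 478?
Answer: -53184435624299962080/2929391 + 44476429832496*sqrt(1553)/4549344223 ≈ -1.8155e+13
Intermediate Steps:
a = 1356
C(P) = (1356 + P)/(P + 1712*sqrt(P)) (C(P) = (P + 1356)/(P + 1712*sqrt(P)) = (1356 + P)/(P + 1712*sqrt(P)))
(4790885 + 4139752)*(C(1553) + z) = (4790885 + 4139752)*((1356 + 1553)/(1553 + 1712*sqrt(1553)) - 2032941) = 8930637*(2909/(1553 + 1712*sqrt(1553)) - 2032941) = 8930637*(-2032941 + 2909/(1553 + 1712*sqrt(1553))) = -18155458113417 + 25979223033/(1553 + 1712*sqrt(1553))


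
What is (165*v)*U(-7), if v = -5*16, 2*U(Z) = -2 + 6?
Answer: -26400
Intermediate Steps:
U(Z) = 2 (U(Z) = (-2 + 6)/2 = (½)*4 = 2)
v = -80
(165*v)*U(-7) = (165*(-80))*2 = -13200*2 = -26400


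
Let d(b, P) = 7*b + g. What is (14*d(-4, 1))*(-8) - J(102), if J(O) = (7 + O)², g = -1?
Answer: -8633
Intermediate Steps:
d(b, P) = -1 + 7*b (d(b, P) = 7*b - 1 = -1 + 7*b)
(14*d(-4, 1))*(-8) - J(102) = (14*(-1 + 7*(-4)))*(-8) - (7 + 102)² = (14*(-1 - 28))*(-8) - 1*109² = (14*(-29))*(-8) - 1*11881 = -406*(-8) - 11881 = 3248 - 11881 = -8633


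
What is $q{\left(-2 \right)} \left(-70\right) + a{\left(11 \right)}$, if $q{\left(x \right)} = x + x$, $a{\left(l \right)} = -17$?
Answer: $263$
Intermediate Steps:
$q{\left(x \right)} = 2 x$
$q{\left(-2 \right)} \left(-70\right) + a{\left(11 \right)} = 2 \left(-2\right) \left(-70\right) - 17 = \left(-4\right) \left(-70\right) - 17 = 280 - 17 = 263$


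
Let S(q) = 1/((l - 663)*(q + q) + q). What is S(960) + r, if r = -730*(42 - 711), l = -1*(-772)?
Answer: 102674908801/210240 ≈ 4.8837e+5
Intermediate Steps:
l = 772
r = 488370 (r = -730*(-669) = 488370)
S(q) = 1/(219*q) (S(q) = 1/((772 - 663)*(q + q) + q) = 1/(109*(2*q) + q) = 1/(218*q + q) = 1/(219*q))
S(960) + r = (1/219)/960 + 488370 = (1/219)*(1/960) + 488370 = 1/210240 + 488370 = 102674908801/210240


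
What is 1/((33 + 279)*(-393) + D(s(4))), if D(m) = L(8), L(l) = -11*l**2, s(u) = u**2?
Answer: -1/123320 ≈ -8.1090e-6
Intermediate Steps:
D(m) = -704 (D(m) = -11*8**2 = -11*64 = -704)
1/((33 + 279)*(-393) + D(s(4))) = 1/((33 + 279)*(-393) - 704) = 1/(312*(-393) - 704) = 1/(-122616 - 704) = 1/(-123320) = -1/123320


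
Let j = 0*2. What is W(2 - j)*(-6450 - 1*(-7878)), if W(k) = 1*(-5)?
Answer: -7140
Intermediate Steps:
j = 0
W(k) = -5
W(2 - j)*(-6450 - 1*(-7878)) = -5*(-6450 - 1*(-7878)) = -5*(-6450 + 7878) = -5*1428 = -7140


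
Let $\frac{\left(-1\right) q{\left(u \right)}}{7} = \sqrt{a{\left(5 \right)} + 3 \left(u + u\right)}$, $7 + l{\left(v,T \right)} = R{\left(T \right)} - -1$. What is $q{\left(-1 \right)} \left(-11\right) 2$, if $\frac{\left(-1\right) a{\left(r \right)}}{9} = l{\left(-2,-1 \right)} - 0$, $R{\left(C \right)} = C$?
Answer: $154 \sqrt{57} \approx 1162.7$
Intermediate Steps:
$l{\left(v,T \right)} = -6 + T$ ($l{\left(v,T \right)} = -7 + \left(T - -1\right) = -7 + \left(T + 1\right) = -7 + \left(1 + T\right) = -6 + T$)
$a{\left(r \right)} = 63$ ($a{\left(r \right)} = - 9 \left(\left(-6 - 1\right) - 0\right) = - 9 \left(-7 + 0\right) = \left(-9\right) \left(-7\right) = 63$)
$q{\left(u \right)} = - 7 \sqrt{63 + 6 u}$ ($q{\left(u \right)} = - 7 \sqrt{63 + 3 \left(u + u\right)} = - 7 \sqrt{63 + 3 \cdot 2 u} = - 7 \sqrt{63 + 6 u}$)
$q{\left(-1 \right)} \left(-11\right) 2 = - 7 \sqrt{63 + 6 \left(-1\right)} \left(-11\right) 2 = - 7 \sqrt{63 - 6} \left(-11\right) 2 = - 7 \sqrt{57} \left(-11\right) 2 = 77 \sqrt{57} \cdot 2 = 154 \sqrt{57}$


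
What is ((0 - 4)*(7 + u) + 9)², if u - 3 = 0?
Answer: 961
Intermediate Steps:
u = 3 (u = 3 + 0 = 3)
((0 - 4)*(7 + u) + 9)² = ((0 - 4)*(7 + 3) + 9)² = (-4*10 + 9)² = (-40 + 9)² = (-31)² = 961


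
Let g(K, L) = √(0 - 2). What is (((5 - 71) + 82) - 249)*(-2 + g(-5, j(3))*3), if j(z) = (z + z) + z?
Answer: 466 - 699*I*√2 ≈ 466.0 - 988.54*I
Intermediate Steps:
j(z) = 3*z (j(z) = 2*z + z = 3*z)
g(K, L) = I*√2 (g(K, L) = √(-2) = I*√2)
(((5 - 71) + 82) - 249)*(-2 + g(-5, j(3))*3) = (((5 - 71) + 82) - 249)*(-2 + (I*√2)*3) = ((-66 + 82) - 249)*(-2 + 3*I*√2) = (16 - 249)*(-2 + 3*I*√2) = -233*(-2 + 3*I*√2) = 466 - 699*I*√2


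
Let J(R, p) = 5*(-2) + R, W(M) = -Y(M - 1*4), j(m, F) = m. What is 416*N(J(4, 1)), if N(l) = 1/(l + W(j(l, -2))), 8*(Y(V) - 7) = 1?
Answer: -3328/105 ≈ -31.695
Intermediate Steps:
Y(V) = 57/8 (Y(V) = 7 + (1/8)*1 = 7 + 1/8 = 57/8)
W(M) = -57/8 (W(M) = -1*57/8 = -57/8)
J(R, p) = -10 + R
N(l) = 1/(-57/8 + l) (N(l) = 1/(l - 57/8) = 1/(-57/8 + l))
416*N(J(4, 1)) = 416*(8/(-57 + 8*(-10 + 4))) = 416*(8/(-57 + 8*(-6))) = 416*(8/(-57 - 48)) = 416*(8/(-105)) = 416*(8*(-1/105)) = 416*(-8/105) = -3328/105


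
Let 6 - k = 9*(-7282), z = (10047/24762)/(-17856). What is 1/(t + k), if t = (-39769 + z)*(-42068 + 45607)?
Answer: -147383424/20733450138578639 ≈ -7.1085e-9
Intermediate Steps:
z = -3349/147383424 (z = (10047*(1/24762))*(-1/17856) = (3349/8254)*(-1/17856) = -3349/147383424 ≈ -2.2723e-5)
k = 65544 (k = 6 - 9*(-7282) = 6 - 1*(-65538) = 6 + 65538 = 65544)
t = -20743110237721295/147383424 (t = (-39769 - 3349/147383424)*(-42068 + 45607) = -5861291392405/147383424*3539 = -20743110237721295/147383424 ≈ -1.4074e+8)
1/(t + k) = 1/(-20743110237721295/147383424 + 65544) = 1/(-20733450138578639/147383424) = -147383424/20733450138578639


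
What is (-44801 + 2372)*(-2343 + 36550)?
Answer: -1451368803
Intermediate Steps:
(-44801 + 2372)*(-2343 + 36550) = -42429*34207 = -1451368803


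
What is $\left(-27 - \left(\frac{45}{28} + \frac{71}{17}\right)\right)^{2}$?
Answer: $\frac{243516025}{226576} \approx 1074.8$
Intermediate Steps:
$\left(-27 - \left(\frac{45}{28} + \frac{71}{17}\right)\right)^{2} = \left(-27 - \frac{2753}{476}\right)^{2} = \left(- \frac{15605}{476}\right)^{2} = \frac{243516025}{226576}$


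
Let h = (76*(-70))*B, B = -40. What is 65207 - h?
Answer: -147593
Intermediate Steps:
h = 212800 (h = (76*(-70))*(-40) = -5320*(-40) = 212800)
65207 - h = 65207 - 1*212800 = 65207 - 212800 = -147593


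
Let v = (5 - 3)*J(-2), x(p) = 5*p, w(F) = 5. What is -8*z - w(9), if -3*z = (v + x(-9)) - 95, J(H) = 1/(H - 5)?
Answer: -7961/21 ≈ -379.10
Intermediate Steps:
J(H) = 1/(-5 + H)
v = -2/7 (v = (5 - 3)/(-5 - 2) = 2/(-7) = 2*(-⅐) = -2/7 ≈ -0.28571)
z = 982/21 (z = -((-2/7 + 5*(-9)) - 95)/3 = -((-2/7 - 45) - 95)/3 = -(-317/7 - 95)/3 = -⅓*(-982/7) = 982/21 ≈ 46.762)
-8*z - w(9) = -8*982/21 - 1*5 = -7856/21 - 5 = -7961/21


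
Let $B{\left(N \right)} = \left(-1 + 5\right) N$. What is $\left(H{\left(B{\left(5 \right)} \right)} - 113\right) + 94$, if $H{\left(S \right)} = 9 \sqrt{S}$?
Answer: $-19 + 18 \sqrt{5} \approx 21.249$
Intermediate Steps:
$B{\left(N \right)} = 4 N$
$\left(H{\left(B{\left(5 \right)} \right)} - 113\right) + 94 = \left(9 \sqrt{4 \cdot 5} - 113\right) + 94 = \left(9 \sqrt{20} - 113\right) + 94 = \left(9 \cdot 2 \sqrt{5} - 113\right) + 94 = \left(18 \sqrt{5} - 113\right) + 94 = \left(-113 + 18 \sqrt{5}\right) + 94 = -19 + 18 \sqrt{5}$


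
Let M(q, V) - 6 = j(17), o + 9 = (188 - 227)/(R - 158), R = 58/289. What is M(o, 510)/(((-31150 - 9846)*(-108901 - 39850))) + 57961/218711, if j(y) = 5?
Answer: 353457540529977/1333742544481156 ≈ 0.26501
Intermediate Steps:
R = 58/289 (R = 58*(1/289) = 58/289 ≈ 0.20069)
o = -30705/3508 (o = -9 + (188 - 227)/(58/289 - 158) = -9 - 39/(-45604/289) = -9 - 39*(-289/45604) = -9 + 867/3508 = -30705/3508 ≈ -8.7529)
M(q, V) = 11 (M(q, V) = 6 + 5 = 11)
M(o, 510)/(((-31150 - 9846)*(-108901 - 39850))) + 57961/218711 = 11/(((-31150 - 9846)*(-108901 - 39850))) + 57961/218711 = 11/((-40996*(-148751))) + 57961*(1/218711) = 11/6098195996 + 57961/218711 = 353457540529977/1333742544481156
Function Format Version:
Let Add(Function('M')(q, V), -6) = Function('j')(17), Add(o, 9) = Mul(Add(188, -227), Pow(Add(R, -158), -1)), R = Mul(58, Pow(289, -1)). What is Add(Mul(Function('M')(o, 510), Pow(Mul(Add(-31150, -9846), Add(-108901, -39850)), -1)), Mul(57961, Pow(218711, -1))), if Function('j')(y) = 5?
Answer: Rational(353457540529977, 1333742544481156) ≈ 0.26501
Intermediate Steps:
R = Rational(58, 289) (R = Mul(58, Rational(1, 289)) = Rational(58, 289) ≈ 0.20069)
o = Rational(-30705, 3508) (o = Add(-9, Mul(Add(188, -227), Pow(Add(Rational(58, 289), -158), -1))) = Add(-9, Mul(-39, Pow(Rational(-45604, 289), -1))) = Add(-9, Mul(-39, Rational(-289, 45604))) = Add(-9, Rational(867, 3508)) = Rational(-30705, 3508) ≈ -8.7529)
Function('M')(q, V) = 11 (Function('M')(q, V) = Add(6, 5) = 11)
Add(Mul(Function('M')(o, 510), Pow(Mul(Add(-31150, -9846), Add(-108901, -39850)), -1)), Mul(57961, Pow(218711, -1))) = Add(Mul(11, Pow(Mul(Add(-31150, -9846), Add(-108901, -39850)), -1)), Mul(57961, Pow(218711, -1))) = Add(Mul(11, Pow(Mul(-40996, -148751), -1)), Mul(57961, Rational(1, 218711))) = Add(Mul(11, Pow(6098195996, -1)), Rational(57961, 218711)) = Add(Mul(11, Rational(1, 6098195996)), Rational(57961, 218711)) = Add(Rational(11, 6098195996), Rational(57961, 218711)) = Rational(353457540529977, 1333742544481156)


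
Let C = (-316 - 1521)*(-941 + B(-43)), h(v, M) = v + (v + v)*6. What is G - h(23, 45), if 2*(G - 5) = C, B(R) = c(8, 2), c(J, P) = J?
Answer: 1713333/2 ≈ 8.5667e+5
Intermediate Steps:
B(R) = 8
h(v, M) = 13*v (h(v, M) = v + (2*v)*6 = v + 12*v = 13*v)
C = 1713921 (C = (-316 - 1521)*(-941 + 8) = -1837*(-933) = 1713921)
G = 1713931/2 (G = 5 + (1/2)*1713921 = 5 + 1713921/2 = 1713931/2 ≈ 8.5697e+5)
G - h(23, 45) = 1713931/2 - 13*23 = 1713931/2 - 1*299 = 1713931/2 - 299 = 1713333/2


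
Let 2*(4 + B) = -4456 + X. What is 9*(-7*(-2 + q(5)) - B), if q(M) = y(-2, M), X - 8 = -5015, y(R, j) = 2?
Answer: 85239/2 ≈ 42620.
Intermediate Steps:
X = -5007 (X = 8 - 5015 = -5007)
q(M) = 2
B = -9471/2 (B = -4 + (-4456 - 5007)/2 = -4 + (½)*(-9463) = -4 - 9463/2 = -9471/2 ≈ -4735.5)
9*(-7*(-2 + q(5)) - B) = 9*(-7*(-2 + 2) - 1*(-9471/2)) = 9*(-7*0 + 9471/2) = 9*(0 + 9471/2) = 9*(9471/2) = 85239/2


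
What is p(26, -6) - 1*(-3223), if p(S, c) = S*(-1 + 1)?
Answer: 3223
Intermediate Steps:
p(S, c) = 0 (p(S, c) = S*0 = 0)
p(26, -6) - 1*(-3223) = 0 - 1*(-3223) = 0 + 3223 = 3223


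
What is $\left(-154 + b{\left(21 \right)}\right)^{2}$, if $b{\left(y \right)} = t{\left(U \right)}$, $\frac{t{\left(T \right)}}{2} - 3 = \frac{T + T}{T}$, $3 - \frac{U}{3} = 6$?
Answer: $20736$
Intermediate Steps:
$U = -9$ ($U = 9 - 18 = -9$)
$t{\left(T \right)} = 10$ ($t{\left(T \right)} = 6 + 2 \frac{T + T}{T} = 6 + 2 \frac{2 T}{T} = 6 + 2 \cdot 2 = 6 + 4 = 10$)
$b{\left(y \right)} = 10$
$\left(-154 + b{\left(21 \right)}\right)^{2} = \left(-154 + 10\right)^{2} = \left(-144\right)^{2} = 20736$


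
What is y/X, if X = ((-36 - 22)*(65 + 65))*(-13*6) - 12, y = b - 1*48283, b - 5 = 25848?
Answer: -11215/294054 ≈ -0.038139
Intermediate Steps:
b = 25853 (b = 5 + 25848 = 25853)
y = -22430 (y = 25853 - 1*48283 = 25853 - 48283 = -22430)
X = 588108 (X = -58*130*(-78) - 12 = -7540*(-78) - 12 = 588120 - 12 = 588108)
y/X = -22430/588108 = -22430*1/588108 = -11215/294054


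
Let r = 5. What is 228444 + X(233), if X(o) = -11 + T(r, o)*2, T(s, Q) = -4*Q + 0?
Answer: 226569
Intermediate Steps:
T(s, Q) = -4*Q
X(o) = -11 - 8*o (X(o) = -11 - 4*o*2 = -11 - 8*o)
228444 + X(233) = 228444 + (-11 - 8*233) = 228444 + (-11 - 1864) = 228444 - 1875 = 226569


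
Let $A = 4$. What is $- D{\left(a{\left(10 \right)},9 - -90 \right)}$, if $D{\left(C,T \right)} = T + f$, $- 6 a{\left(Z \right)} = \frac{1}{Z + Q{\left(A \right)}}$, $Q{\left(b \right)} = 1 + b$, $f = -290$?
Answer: $191$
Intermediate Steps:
$a{\left(Z \right)} = - \frac{1}{6 \left(5 + Z\right)}$ ($a{\left(Z \right)} = - \frac{1}{6 \left(Z + \left(1 + 4\right)\right)} = - \frac{1}{6 \left(Z + 5\right)} = - \frac{1}{6 \left(5 + Z\right)}$)
$D{\left(C,T \right)} = -290 + T$ ($D{\left(C,T \right)} = T - 290 = -290 + T$)
$- D{\left(a{\left(10 \right)},9 - -90 \right)} = - (-290 + \left(9 - -90\right)) = - (-290 + \left(9 + 90\right)) = - (-290 + 99) = \left(-1\right) \left(-191\right) = 191$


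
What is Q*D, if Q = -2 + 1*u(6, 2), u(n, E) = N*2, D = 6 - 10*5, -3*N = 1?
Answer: 352/3 ≈ 117.33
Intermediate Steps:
N = -⅓ (N = -⅓*1 = -⅓ ≈ -0.33333)
D = -44 (D = 6 - 50 = -44)
u(n, E) = -⅔ (u(n, E) = -⅓*2 = -⅔)
Q = -8/3 (Q = -2 + 1*(-⅔) = -2 - ⅔ = -8/3 ≈ -2.6667)
Q*D = -8/3*(-44) = 352/3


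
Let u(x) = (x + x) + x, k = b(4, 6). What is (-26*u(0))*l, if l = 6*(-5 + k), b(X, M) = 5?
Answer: 0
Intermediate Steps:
k = 5
l = 0 (l = 6*(-5 + 5) = 6*0 = 0)
u(x) = 3*x (u(x) = 2*x + x = 3*x)
(-26*u(0))*l = -78*0*0 = -26*0*0 = 0*0 = 0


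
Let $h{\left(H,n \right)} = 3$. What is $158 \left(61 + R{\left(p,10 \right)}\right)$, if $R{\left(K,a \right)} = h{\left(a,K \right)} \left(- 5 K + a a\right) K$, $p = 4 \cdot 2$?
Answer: $237158$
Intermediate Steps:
$p = 8$
$R{\left(K,a \right)} = K \left(- 15 K + 3 a^{2}\right)$ ($R{\left(K,a \right)} = 3 \left(- 5 K + a a\right) K = 3 \left(- 5 K + a^{2}\right) K = 3 \left(a^{2} - 5 K\right) K = \left(- 15 K + 3 a^{2}\right) K = K \left(- 15 K + 3 a^{2}\right)$)
$158 \left(61 + R{\left(p,10 \right)}\right) = 158 \left(61 + 3 \cdot 8 \left(10^{2} - 40\right)\right) = 158 \left(61 + 3 \cdot 8 \left(100 - 40\right)\right) = 158 \left(61 + 3 \cdot 8 \cdot 60\right) = 158 \left(61 + 1440\right) = 158 \cdot 1501 = 237158$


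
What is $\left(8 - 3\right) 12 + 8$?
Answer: $68$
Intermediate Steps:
$\left(8 - 3\right) 12 + 8 = 5 \cdot 12 + 8 = 60 + 8 = 68$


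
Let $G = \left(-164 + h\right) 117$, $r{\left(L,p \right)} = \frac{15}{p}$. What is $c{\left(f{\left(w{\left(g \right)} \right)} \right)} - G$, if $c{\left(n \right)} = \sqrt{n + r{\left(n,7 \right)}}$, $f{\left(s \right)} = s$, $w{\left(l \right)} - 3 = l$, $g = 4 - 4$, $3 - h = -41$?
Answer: $14040 + \frac{6 \sqrt{7}}{7} \approx 14042.0$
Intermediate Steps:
$h = 44$ ($h = 3 - -41 = 3 + 41 = 44$)
$g = 0$
$G = -14040$ ($G = \left(-164 + 44\right) 117 = \left(-120\right) 117 = -14040$)
$w{\left(l \right)} = 3 + l$
$c{\left(n \right)} = \sqrt{\frac{15}{7} + n}$ ($c{\left(n \right)} = \sqrt{n + \frac{15}{7}} = \sqrt{\frac{15}{7} + n}$)
$c{\left(f{\left(w{\left(g \right)} \right)} \right)} - G = \frac{\sqrt{105 + 49 \left(3 + 0\right)}}{7} - -14040 = \frac{\sqrt{105 + 49 \cdot 3}}{7} + 14040 = \frac{\sqrt{105 + 147}}{7} + 14040 = \frac{\sqrt{252}}{7} + 14040 = \frac{6 \sqrt{7}}{7} + 14040 = 14040 + \frac{6 \sqrt{7}}{7}$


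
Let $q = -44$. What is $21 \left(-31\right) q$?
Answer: $28644$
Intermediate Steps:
$21 \left(-31\right) q = 21 \left(-31\right) \left(-44\right) = \left(-651\right) \left(-44\right) = 28644$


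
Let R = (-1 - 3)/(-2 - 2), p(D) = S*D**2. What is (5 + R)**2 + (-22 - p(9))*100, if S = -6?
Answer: 46436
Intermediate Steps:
p(D) = -6*D**2
R = 1 (R = -4/(-4) = -4*(-1/4) = 1)
(5 + R)**2 + (-22 - p(9))*100 = (5 + 1)**2 + (-22 - (-6)*9**2)*100 = 6**2 + (-22 - (-6)*81)*100 = 36 + (-22 - 1*(-486))*100 = 36 + (-22 + 486)*100 = 36 + 464*100 = 36 + 46400 = 46436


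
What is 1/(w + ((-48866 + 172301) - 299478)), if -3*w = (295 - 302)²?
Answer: -3/528178 ≈ -5.6799e-6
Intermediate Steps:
w = -49/3 (w = -(295 - 302)²/3 = -⅓*(-7)² = -⅓*49 = -49/3 ≈ -16.333)
1/(w + ((-48866 + 172301) - 299478)) = 1/(-49/3 + ((-48866 + 172301) - 299478)) = 1/(-49/3 + (123435 - 299478)) = 1/(-49/3 - 176043) = 1/(-528178/3) = -3/528178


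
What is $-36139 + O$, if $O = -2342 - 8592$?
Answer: $-47073$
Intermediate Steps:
$O = -10934$
$-36139 + O = -36139 - 10934 = -47073$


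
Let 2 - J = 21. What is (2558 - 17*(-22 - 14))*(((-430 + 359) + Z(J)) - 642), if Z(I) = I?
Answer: -2320440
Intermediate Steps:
J = -19 (J = 2 - 1*21 = 2 - 21 = -19)
(2558 - 17*(-22 - 14))*(((-430 + 359) + Z(J)) - 642) = (2558 - 17*(-22 - 14))*(((-430 + 359) - 19) - 642) = (2558 - 17*(-36))*((-71 - 19) - 642) = (2558 + 612)*(-90 - 642) = 3170*(-732) = -2320440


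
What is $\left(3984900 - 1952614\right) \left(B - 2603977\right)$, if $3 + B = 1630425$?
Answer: $-1978542196730$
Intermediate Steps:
$B = 1630422$ ($B = -3 + 1630425 = 1630422$)
$\left(3984900 - 1952614\right) \left(B - 2603977\right) = \left(3984900 - 1952614\right) \left(1630422 - 2603977\right) = 2032286 \left(-973555\right) = -1978542196730$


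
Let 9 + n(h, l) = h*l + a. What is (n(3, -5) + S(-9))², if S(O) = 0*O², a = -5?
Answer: 841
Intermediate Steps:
S(O) = 0
n(h, l) = -14 + h*l (n(h, l) = -9 + (h*l - 5) = -9 + (-5 + h*l) = -14 + h*l)
(n(3, -5) + S(-9))² = ((-14 + 3*(-5)) + 0)² = ((-14 - 15) + 0)² = (-29 + 0)² = (-29)² = 841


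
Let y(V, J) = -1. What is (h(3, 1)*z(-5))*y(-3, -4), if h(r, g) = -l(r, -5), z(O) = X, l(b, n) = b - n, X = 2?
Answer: 16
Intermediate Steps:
z(O) = 2
h(r, g) = -5 - r (h(r, g) = -(r - 1*(-5)) = -(r + 5) = -(5 + r) = -5 - r)
(h(3, 1)*z(-5))*y(-3, -4) = ((-5 - 1*3)*2)*(-1) = ((-5 - 3)*2)*(-1) = -8*2*(-1) = -16*(-1) = 16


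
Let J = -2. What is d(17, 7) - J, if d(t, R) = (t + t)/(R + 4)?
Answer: 56/11 ≈ 5.0909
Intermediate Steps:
d(t, R) = 2*t/(4 + R) (d(t, R) = (2*t)/(4 + R) = 2*t/(4 + R))
d(17, 7) - J = 2*17/(4 + 7) - 1*(-2) = 2*17/11 + 2 = 2*17*(1/11) + 2 = 34/11 + 2 = 56/11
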